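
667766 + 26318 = 694084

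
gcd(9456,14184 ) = 4728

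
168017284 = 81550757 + 86466527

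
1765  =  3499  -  1734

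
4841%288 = 233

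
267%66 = 3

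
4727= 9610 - 4883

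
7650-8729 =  - 1079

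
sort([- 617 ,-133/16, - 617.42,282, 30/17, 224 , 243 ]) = [ - 617.42, - 617, - 133/16,30/17,  224, 243,282] 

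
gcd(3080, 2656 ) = 8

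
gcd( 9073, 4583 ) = 1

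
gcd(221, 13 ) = 13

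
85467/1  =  85467 = 85467.00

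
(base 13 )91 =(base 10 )118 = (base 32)3M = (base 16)76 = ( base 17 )6G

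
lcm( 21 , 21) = 21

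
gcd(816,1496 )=136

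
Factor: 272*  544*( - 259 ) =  - 2^9  *  7^1 * 17^2*37^1 = - 38323712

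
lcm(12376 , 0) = 0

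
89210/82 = 1087 + 38/41=1087.93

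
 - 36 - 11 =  - 47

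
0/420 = 0 = 0.00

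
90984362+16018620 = 107002982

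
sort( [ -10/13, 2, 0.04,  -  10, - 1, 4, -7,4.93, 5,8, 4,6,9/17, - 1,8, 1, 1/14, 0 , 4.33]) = [ - 10,  -  7 ,-1, - 1,  -  10/13, 0, 0.04,1/14,9/17,1, 2, 4 , 4, 4.33, 4.93, 5,6, 8, 8]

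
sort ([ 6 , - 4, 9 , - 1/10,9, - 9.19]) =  [ - 9.19, - 4,  -  1/10, 6, 9,9] 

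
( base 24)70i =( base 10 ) 4050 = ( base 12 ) 2416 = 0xFD2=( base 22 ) 882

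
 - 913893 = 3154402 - 4068295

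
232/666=116/333 = 0.35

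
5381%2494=393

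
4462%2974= 1488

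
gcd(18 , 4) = 2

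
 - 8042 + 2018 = - 6024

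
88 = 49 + 39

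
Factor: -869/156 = -2^(  -  2) * 3^( - 1)*11^1* 13^ ( - 1)*79^1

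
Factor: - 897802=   -2^1*593^1*757^1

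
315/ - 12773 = -315/12773 = - 0.02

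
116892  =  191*612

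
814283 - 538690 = 275593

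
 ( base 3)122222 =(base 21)122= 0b111100101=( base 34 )e9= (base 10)485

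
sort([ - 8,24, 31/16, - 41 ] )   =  [  -  41, - 8, 31/16, 24] 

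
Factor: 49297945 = 5^1 * 113^1*87253^1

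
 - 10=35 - 45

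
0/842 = 0 = 0.00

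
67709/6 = 11284 + 5/6 = 11284.83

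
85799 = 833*103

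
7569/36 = 210 + 1/4 = 210.25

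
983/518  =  983/518= 1.90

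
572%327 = 245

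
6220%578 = 440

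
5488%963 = 673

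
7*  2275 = 15925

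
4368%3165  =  1203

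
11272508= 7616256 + 3656252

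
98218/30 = 49109/15=3273.93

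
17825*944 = 16826800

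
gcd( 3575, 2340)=65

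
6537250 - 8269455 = - 1732205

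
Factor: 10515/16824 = 5/8 = 2^(- 3 )*5^1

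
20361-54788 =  - 34427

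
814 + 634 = 1448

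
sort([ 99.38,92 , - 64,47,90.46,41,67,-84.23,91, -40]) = [ - 84.23,-64, - 40, 41, 47,67,90.46,  91, 92,99.38]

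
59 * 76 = 4484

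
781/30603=781/30603= 0.03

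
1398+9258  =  10656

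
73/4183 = 73/4183 = 0.02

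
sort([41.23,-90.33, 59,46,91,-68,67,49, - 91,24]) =[-91, - 90.33, - 68, 24, 41.23,46,49 , 59  ,  67,  91]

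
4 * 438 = 1752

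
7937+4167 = 12104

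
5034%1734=1566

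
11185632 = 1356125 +9829507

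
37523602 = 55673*674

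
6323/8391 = 6323/8391 = 0.75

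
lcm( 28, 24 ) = 168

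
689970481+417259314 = 1107229795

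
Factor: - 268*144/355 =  - 38592/355 = - 2^6*3^2*5^(- 1) * 67^1*71^( - 1 ) 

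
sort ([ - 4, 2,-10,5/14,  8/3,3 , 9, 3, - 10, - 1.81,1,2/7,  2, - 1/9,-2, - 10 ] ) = [ -10,  -  10, - 10, - 4,-2, -1.81, - 1/9, 2/7, 5/14, 1,2,2,8/3, 3,3, 9 ] 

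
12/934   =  6/467 = 0.01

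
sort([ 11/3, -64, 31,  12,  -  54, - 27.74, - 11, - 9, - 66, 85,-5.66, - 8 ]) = [ - 66 , - 64, - 54, - 27.74, - 11,-9, - 8, - 5.66 , 11/3,  12 , 31,  85 ] 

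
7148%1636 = 604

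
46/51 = 46/51=0.90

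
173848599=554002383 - 380153784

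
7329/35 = 209 + 2/5 = 209.40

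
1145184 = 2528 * 453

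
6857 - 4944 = 1913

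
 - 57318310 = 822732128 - 880050438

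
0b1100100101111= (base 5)201242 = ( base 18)11G3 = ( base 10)6447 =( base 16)192F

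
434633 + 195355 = 629988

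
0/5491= 0= 0.00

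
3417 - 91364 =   -  87947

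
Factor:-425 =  - 5^2*17^1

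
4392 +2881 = 7273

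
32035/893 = 32035/893= 35.87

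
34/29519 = 34/29519 = 0.00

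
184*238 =43792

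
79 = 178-99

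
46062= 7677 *6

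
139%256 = 139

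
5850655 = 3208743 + 2641912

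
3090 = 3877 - 787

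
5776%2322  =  1132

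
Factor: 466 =2^1*233^1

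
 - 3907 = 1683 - 5590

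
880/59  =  880/59 = 14.92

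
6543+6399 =12942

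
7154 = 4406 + 2748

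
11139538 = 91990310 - 80850772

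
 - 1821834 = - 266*6849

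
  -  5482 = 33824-39306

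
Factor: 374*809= 302566 = 2^1*11^1*17^1*809^1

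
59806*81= 4844286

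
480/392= 60/49 = 1.22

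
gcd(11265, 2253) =2253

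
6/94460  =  3/47230 =0.00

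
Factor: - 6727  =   - 7^1*31^2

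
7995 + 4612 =12607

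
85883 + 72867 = 158750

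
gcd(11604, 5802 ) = 5802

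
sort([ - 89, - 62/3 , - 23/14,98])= [-89, - 62/3, - 23/14 , 98] 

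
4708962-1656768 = 3052194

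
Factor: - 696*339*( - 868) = 2^5  *3^2*7^1*29^1*31^1*113^1 =204799392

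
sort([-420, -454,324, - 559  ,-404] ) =[ -559,-454, -420, - 404, 324 ] 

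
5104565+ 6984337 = 12088902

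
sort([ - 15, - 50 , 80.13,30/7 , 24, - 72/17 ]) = [ - 50, - 15, - 72/17, 30/7,24, 80.13]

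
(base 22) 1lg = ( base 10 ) 962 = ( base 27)18h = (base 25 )1dc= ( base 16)3C2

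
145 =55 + 90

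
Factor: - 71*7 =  - 497 = - 7^1 * 71^1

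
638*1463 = 933394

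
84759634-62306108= 22453526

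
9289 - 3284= 6005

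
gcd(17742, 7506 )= 6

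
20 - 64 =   -  44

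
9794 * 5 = 48970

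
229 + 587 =816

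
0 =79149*0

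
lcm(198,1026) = 11286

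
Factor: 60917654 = 2^1*7^1 * 1087^1*4003^1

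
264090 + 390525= 654615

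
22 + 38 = 60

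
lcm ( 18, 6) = 18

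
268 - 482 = - 214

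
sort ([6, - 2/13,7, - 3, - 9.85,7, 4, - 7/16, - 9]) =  [  -  9.85,-9, - 3, - 7/16, - 2/13,4,6, 7,7 ]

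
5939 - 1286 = 4653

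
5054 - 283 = 4771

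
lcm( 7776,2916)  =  23328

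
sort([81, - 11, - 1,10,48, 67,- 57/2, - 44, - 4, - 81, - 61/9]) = [ -81, - 44,- 57/2, - 11,-61/9,-4, - 1, 10, 48, 67, 81 ]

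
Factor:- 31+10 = - 21 = -  3^1*7^1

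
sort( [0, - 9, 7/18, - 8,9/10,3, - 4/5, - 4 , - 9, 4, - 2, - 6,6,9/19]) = [ - 9, - 9, - 8, - 6, - 4, - 2, - 4/5, 0,7/18,9/19,9/10,3, 4 , 6]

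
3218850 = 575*5598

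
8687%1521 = 1082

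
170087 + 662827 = 832914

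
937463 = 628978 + 308485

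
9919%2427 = 211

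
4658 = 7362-2704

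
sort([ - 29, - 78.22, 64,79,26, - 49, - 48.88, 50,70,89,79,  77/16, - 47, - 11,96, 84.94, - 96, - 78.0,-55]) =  [ - 96, - 78.22, - 78.0,  -  55 , - 49, - 48.88 , - 47, - 29,-11,77/16,26,50,  64, 70 , 79, 79,84.94,89, 96]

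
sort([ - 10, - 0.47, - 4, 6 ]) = [  -  10, - 4, - 0.47 , 6]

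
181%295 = 181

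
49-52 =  - 3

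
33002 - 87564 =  - 54562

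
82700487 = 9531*8677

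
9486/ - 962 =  - 4743/481 = -9.86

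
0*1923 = 0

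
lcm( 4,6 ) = 12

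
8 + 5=13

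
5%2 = 1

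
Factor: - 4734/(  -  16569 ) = 2^1*7^( - 1)= 2/7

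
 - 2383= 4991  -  7374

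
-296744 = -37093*8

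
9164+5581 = 14745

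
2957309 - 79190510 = - 76233201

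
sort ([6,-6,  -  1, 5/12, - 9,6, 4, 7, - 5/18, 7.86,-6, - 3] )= [  -  9, - 6, -6, - 3,-1,-5/18,5/12, 4,6,6, 7, 7.86]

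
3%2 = 1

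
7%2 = 1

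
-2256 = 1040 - 3296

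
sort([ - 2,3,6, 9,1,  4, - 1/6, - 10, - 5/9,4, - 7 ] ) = [ - 10,  -  7,-2,  -  5/9,- 1/6,1, 3,4,4,6,9 ] 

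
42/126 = 1/3 = 0.33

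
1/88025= 1/88025 = 0.00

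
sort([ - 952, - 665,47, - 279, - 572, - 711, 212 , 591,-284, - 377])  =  [-952,  -  711, - 665,-572,-377, - 284 , - 279,47,  212,591 ]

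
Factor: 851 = 23^1 * 37^1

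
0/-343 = 0/1=-0.00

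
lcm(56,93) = 5208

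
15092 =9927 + 5165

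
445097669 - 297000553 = 148097116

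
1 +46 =47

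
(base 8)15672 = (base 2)1101110111010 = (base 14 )2830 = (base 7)26460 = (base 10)7098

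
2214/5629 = 2214/5629 = 0.39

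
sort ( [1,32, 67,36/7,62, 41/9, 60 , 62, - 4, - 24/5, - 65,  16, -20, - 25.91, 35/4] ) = [-65, - 25.91, - 20, - 24/5, -4,1, 41/9,36/7 , 35/4, 16, 32,60,62, 62, 67 ]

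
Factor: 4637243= 13^1*17^1*20983^1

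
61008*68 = 4148544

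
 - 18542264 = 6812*( - 2722)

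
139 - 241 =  - 102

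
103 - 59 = 44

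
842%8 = 2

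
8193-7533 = 660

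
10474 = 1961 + 8513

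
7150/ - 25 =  - 286/1 =- 286.00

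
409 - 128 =281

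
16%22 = 16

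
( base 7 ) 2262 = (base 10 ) 828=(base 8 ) 1474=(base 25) 183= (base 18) 2A0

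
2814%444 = 150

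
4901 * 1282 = 6283082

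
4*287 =1148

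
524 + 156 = 680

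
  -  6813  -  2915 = -9728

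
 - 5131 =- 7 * 733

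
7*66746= 467222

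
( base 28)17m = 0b1111101010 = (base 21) 25F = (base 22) 21C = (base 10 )1002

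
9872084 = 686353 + 9185731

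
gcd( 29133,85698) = 27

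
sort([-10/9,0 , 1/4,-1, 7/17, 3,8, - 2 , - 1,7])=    [  -  2, - 10/9 , - 1, - 1, 0, 1/4, 7/17, 3, 7, 8] 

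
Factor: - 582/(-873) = 2/3 = 2^1*3^(  -  1) 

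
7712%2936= 1840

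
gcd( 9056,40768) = 32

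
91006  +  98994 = 190000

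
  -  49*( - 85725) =4200525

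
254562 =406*627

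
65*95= 6175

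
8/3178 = 4/1589=0.00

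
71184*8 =569472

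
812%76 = 52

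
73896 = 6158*12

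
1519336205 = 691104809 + 828231396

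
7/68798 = 7/68798 = 0.00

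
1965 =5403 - 3438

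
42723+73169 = 115892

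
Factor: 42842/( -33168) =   -  31/24 =- 2^(-3)*3^( - 1 )*31^1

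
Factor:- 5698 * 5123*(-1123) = 2^1*7^1 * 11^1 * 37^1 * 47^1*109^1*1123^1= 32781329042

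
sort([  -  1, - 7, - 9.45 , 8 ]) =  [ - 9.45,-7,-1,8] 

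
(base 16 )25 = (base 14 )29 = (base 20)1H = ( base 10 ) 37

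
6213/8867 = 6213/8867 = 0.70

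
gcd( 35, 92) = 1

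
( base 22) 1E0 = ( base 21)1GF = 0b1100011000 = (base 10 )792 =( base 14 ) 408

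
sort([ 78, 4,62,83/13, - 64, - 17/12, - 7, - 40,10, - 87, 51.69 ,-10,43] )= [  -  87, - 64,  -  40, - 10, - 7, - 17/12,4, 83/13,  10 , 43,51.69, 62,  78]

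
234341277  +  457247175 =691588452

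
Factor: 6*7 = 42  =  2^1 * 3^1*7^1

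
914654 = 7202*127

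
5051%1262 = 3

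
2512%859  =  794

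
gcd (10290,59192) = 98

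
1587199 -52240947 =-50653748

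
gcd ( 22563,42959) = 1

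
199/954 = 199/954 =0.21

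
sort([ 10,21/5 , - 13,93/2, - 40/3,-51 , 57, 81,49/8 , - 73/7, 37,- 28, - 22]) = [  -  51,-28, - 22,-40/3, - 13,-73/7,21/5, 49/8,10,  37, 93/2, 57,81]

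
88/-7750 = -1 + 3831/3875 = -0.01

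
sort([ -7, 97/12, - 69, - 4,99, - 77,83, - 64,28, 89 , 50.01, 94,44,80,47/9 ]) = [ - 77, - 69, - 64, - 7, - 4,47/9,97/12,28,44, 50.01,80, 83,89, 94,99]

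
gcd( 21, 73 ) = 1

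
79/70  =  1 + 9/70 = 1.13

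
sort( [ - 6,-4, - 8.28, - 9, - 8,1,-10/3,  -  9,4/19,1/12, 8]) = [  -  9,-9,  -  8.28,  -  8,-6, - 4, - 10/3 , 1/12 , 4/19, 1, 8] 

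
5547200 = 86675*64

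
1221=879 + 342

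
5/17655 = 1/3531 = 0.00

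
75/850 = 3/34 = 0.09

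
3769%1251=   16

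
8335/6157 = 1 + 2178/6157 = 1.35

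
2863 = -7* ( - 409)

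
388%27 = 10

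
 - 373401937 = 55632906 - 429034843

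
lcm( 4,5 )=20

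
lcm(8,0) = 0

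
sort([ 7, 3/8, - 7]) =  [ - 7,3/8,7] 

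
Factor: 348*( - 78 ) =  - 27144= - 2^3*3^2 *13^1*29^1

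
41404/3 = 13801 + 1/3 = 13801.33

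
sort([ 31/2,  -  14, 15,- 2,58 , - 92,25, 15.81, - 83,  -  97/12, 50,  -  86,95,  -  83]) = [  -  92, - 86,-83,-83, - 14,  -  97/12, - 2,15,31/2,15.81, 25,  50,58,95 ] 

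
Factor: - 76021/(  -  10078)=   2^( - 1 )*11^1*5039^( - 1)*6911^1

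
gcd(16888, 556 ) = 4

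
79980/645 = 124 = 124.00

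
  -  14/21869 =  - 14/21869 =- 0.00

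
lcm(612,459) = 1836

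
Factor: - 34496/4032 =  - 77/9 = - 3^( - 2 )*7^1*11^1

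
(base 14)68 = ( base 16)5C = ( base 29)35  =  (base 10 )92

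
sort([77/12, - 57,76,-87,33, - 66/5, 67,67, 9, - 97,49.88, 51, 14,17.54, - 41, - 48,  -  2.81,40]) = [-97, - 87,-57, -48, - 41, - 66/5,-2.81,77/12,9,14,17.54, 33,  40, 49.88,51 , 67,67, 76]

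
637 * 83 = 52871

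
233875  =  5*46775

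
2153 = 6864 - 4711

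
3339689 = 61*54749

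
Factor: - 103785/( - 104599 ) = 3^1*5^1*17^1*257^( - 1)=   255/257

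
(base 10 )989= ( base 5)12424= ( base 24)1H5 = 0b1111011101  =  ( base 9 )1318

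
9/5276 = 9/5276 = 0.00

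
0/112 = 0 =0.00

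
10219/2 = 10219/2=5109.50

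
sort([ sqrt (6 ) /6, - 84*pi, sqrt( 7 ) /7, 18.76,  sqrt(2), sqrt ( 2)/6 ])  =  [ - 84*pi, sqrt( 2 )/6, sqrt( 7)/7, sqrt( 6)/6,sqrt (2),18.76 ]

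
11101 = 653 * 17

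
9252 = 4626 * 2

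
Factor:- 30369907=-109^1*278623^1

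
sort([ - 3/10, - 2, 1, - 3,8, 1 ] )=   [ - 3, - 2, - 3/10,1, 1,8]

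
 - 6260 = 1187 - 7447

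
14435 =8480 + 5955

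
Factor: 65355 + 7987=73342 = 2^1*36671^1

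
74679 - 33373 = 41306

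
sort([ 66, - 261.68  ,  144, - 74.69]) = [ - 261.68, - 74.69  ,  66, 144]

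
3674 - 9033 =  - 5359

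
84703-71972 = 12731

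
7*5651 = 39557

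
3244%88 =76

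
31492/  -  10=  - 15746/5 = - 3149.20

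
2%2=0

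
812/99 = 8 + 20/99 = 8.20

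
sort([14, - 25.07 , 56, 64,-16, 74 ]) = [  -  25.07,-16,14, 56, 64 , 74]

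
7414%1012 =330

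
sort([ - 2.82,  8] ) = [ - 2.82, 8] 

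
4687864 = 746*6284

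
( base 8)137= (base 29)38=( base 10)95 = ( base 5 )340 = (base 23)43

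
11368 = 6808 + 4560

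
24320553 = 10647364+13673189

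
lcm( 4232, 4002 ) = 368184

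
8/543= 8/543 = 0.01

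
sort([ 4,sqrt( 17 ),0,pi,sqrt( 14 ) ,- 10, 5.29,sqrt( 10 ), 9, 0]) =[ - 10, 0,0,  pi , sqrt( 10),sqrt( 14 ), 4,sqrt( 17 ),  5.29,  9 ] 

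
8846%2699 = 749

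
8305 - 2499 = 5806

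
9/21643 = 9/21643 = 0.00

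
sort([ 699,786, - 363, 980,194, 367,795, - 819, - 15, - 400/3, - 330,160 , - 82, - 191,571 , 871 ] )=[  -  819, - 363, - 330, - 191, - 400/3, - 82, - 15,  160 , 194, 367,571,699,786,795, 871, 980]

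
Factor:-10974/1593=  - 62/9 = - 2^1*3^( - 2) * 31^1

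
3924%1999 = 1925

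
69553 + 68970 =138523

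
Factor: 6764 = 2^2*  19^1*89^1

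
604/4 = 151=151.00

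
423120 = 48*8815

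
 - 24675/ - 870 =1645/58 = 28.36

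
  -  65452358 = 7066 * ( - 9263) 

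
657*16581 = 10893717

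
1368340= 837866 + 530474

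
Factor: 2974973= 2974973^1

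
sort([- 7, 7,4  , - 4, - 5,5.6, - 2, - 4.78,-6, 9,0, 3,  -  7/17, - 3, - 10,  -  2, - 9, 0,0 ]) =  [ - 10, - 9, - 7, - 6,  -  5, - 4.78,  -  4, - 3, - 2, - 2, - 7/17,  0, 0,0, 3, 4, 5.6, 7, 9] 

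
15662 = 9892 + 5770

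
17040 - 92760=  - 75720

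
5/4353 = 5/4353 =0.00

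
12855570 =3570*3601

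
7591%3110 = 1371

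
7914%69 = 48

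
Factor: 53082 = 2^1*3^3* 983^1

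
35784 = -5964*( - 6 )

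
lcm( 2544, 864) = 45792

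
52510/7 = 52510/7 = 7501.43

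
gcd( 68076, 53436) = 732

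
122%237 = 122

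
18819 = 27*697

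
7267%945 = 652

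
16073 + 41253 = 57326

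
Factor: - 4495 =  - 5^1*29^1*31^1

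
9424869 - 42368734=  - 32943865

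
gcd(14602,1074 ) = 2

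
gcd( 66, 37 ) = 1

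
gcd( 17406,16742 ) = 2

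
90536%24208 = 17912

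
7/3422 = 7/3422 = 0.00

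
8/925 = 8/925 =0.01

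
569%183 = 20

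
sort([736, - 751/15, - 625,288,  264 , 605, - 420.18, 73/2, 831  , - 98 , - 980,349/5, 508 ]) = [-980, - 625, - 420.18, - 98, - 751/15, 73/2, 349/5, 264, 288, 508, 605, 736, 831 ] 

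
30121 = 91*331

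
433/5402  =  433/5402 = 0.08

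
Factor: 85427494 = 2^1 * 42713747^1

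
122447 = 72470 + 49977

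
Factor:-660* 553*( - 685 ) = 250011300 = 2^2*3^1 * 5^2*7^1 * 11^1*79^1 * 137^1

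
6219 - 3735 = 2484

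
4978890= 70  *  71127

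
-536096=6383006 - 6919102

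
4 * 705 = 2820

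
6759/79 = 85+ 44/79 = 85.56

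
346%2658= 346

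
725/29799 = 725/29799 = 0.02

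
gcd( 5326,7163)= 1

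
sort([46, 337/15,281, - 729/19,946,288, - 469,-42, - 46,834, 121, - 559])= [  -  559 , - 469,-46,  -  42, - 729/19,337/15,46,121, 281,288,834,946 ]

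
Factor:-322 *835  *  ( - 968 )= 260266160 = 2^4*5^1* 7^1*11^2  *23^1 * 167^1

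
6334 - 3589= 2745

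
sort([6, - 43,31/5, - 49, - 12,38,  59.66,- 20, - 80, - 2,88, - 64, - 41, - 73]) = [ - 80, - 73, - 64, - 49, - 43,  -  41, - 20 , - 12,  -  2 , 6, 31/5, 38,59.66,88]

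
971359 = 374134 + 597225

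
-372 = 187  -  559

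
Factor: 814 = 2^1*11^1*37^1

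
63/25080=21/8360  =  0.00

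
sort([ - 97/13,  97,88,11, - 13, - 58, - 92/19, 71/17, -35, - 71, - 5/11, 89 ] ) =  [-71,-58,-35 , - 13, - 97/13, - 92/19, - 5/11,71/17,11,88 , 89,97 ] 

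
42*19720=828240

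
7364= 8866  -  1502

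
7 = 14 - 7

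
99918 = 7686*13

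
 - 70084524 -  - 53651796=-16432728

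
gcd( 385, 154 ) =77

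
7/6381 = 7/6381 = 0.00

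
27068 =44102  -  17034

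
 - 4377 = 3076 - 7453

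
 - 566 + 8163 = 7597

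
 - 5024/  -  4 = 1256 + 0/1 = 1256.00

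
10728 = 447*24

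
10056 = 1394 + 8662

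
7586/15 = 7586/15 = 505.73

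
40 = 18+22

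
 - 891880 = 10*( - 89188)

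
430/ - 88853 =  - 1 + 88423/88853 = -  0.00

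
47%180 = 47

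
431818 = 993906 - 562088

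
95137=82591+12546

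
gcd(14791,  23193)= 1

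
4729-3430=1299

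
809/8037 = 809/8037 =0.10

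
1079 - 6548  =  -5469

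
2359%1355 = 1004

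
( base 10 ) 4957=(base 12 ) 2a51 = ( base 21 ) B51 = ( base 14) 1B41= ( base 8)11535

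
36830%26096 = 10734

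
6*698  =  4188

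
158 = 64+94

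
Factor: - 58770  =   - 2^1*3^2*5^1*653^1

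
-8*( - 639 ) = 5112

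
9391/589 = 9391/589 = 15.94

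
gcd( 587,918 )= 1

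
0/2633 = 0 = 0.00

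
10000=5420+4580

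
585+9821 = 10406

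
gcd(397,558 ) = 1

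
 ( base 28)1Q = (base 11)4a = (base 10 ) 54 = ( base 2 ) 110110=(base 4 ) 312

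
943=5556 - 4613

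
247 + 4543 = 4790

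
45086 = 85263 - 40177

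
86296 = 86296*1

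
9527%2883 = 878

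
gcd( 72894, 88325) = 1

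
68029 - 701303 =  - 633274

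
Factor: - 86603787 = -3^2*2351^1*4093^1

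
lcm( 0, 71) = 0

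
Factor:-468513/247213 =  - 3^2*233^ ( - 1)*1061^( - 1)*52057^1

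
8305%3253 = 1799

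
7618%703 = 588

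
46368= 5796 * 8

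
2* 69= 138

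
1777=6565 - 4788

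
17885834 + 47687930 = 65573764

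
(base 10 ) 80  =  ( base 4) 1100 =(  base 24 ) 38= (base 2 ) 1010000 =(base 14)5a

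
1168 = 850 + 318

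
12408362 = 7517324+4891038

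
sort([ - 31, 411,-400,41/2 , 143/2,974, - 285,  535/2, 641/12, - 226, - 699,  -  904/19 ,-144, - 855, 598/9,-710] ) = [ - 855,-710, - 699 , - 400, - 285,  -  226 ,  -  144, - 904/19,  -  31, 41/2,641/12,598/9,143/2,535/2, 411, 974] 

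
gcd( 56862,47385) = 9477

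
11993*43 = 515699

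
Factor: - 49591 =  - 101^1*491^1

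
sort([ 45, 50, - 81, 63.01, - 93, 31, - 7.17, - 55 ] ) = [ - 93, - 81 ,  -  55, - 7.17, 31, 45, 50,63.01] 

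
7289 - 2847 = 4442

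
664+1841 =2505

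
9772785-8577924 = 1194861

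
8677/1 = 8677 = 8677.00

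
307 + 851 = 1158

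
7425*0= 0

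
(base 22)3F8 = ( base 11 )1388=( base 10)1790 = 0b11011111110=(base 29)23l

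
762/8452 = 381/4226 = 0.09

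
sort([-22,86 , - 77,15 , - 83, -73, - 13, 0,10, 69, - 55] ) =[ - 83, -77, - 73,-55, - 22, -13, 0 , 10,15,69, 86 ]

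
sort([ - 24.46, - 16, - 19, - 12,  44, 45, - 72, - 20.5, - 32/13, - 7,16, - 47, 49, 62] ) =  [ - 72, - 47, - 24.46, -20.5, - 19, - 16, - 12, - 7, -32/13, 16, 44,45, 49, 62 ] 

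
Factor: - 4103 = - 11^1 * 373^1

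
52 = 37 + 15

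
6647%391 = 0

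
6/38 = 3/19  =  0.16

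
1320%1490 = 1320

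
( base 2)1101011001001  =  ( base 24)blh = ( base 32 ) 6M9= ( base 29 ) 84D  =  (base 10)6857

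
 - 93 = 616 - 709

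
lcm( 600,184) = 13800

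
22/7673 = 22/7673 = 0.00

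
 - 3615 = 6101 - 9716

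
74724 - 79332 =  - 4608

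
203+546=749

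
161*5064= 815304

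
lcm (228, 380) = 1140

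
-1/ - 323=1/323 = 0.00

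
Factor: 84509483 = 127^1 * 665429^1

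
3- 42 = -39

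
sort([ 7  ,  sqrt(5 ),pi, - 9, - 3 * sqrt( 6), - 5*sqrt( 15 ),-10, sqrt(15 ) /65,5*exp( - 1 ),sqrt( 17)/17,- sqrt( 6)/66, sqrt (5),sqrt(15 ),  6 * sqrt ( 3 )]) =[- 5*sqrt(15 ), - 10,  -  9, - 3*sqrt(6), - sqrt( 6)/66 , sqrt( 15 ) /65,sqrt(17)/17,5*exp ( - 1),sqrt( 5 ),sqrt(5) , pi,sqrt( 15),7,6*sqrt( 3 )]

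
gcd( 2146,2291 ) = 29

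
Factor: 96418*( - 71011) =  - 6846738598 = - 2^1*7^1*71^1*97^1*71011^1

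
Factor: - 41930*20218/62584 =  - 2^(-1)*  5^1 * 7^1*11^1*599^1*919^1*7823^( - 1 ) = - 211935185/15646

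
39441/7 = 39441/7 =5634.43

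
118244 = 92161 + 26083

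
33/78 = 11/26 = 0.42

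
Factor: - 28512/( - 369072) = 2^1*3^2*233^( - 1 )=18/233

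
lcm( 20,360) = 360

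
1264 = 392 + 872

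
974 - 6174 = - 5200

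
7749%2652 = 2445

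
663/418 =1 + 245/418 = 1.59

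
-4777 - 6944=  - 11721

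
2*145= 290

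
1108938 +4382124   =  5491062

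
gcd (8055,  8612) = 1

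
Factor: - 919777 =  - 149^1 * 6173^1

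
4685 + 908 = 5593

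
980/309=980/309 = 3.17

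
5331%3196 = 2135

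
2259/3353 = 2259/3353 = 0.67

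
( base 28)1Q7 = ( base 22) 331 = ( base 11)1161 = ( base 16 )5ef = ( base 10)1519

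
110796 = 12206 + 98590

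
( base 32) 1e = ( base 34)1C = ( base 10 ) 46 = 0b101110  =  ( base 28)1i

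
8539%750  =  289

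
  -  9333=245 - 9578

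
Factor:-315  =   - 3^2*5^1*7^1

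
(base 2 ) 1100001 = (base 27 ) 3G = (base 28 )3d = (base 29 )3a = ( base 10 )97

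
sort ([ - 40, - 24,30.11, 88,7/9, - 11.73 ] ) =[ - 40, - 24, - 11.73, 7/9,30.11,88 ]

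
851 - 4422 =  - 3571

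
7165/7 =1023+4/7 = 1023.57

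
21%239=21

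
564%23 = 12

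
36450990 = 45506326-9055336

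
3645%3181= 464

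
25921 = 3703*7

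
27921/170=27921/170= 164.24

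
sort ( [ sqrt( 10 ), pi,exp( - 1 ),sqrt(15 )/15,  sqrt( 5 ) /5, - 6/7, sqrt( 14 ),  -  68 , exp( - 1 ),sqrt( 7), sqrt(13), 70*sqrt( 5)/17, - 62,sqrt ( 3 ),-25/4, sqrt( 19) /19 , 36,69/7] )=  [-68, - 62, - 25/4, - 6/7, sqrt (19 ) /19,sqrt( 15) /15, exp( - 1 ), exp(-1), sqrt( 5 )/5, sqrt(3), sqrt (7),  pi, sqrt( 10), sqrt(13 ),sqrt( 14 ), 70* sqrt (5 ) /17,  69/7 , 36]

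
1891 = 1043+848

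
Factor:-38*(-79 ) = 2^1*19^1*79^1 = 3002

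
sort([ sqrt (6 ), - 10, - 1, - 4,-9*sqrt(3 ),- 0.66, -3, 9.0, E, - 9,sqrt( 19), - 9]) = [ - 9*sqrt( 3 ), - 10, - 9, -9, - 4 , - 3, - 1 , - 0.66,sqrt( 6 ), E, sqrt( 19 ) , 9.0 ] 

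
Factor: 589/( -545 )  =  -5^(  -  1 ) * 19^1* 31^1*109^( - 1) 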